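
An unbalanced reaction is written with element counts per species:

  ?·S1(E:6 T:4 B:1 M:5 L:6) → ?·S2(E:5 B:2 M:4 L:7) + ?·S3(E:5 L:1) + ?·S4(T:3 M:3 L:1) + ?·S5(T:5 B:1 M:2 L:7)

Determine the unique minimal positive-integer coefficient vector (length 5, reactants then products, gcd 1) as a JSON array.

Coefficients: [5, 2, 4, 5, 1]

E: 5·6 = 30 | 2·5+4·5+5·0+1·0 = 30
T: 5·4 = 20 | 2·0+4·0+5·3+1·5 = 20
B: 5·1 = 5 | 2·2+4·0+5·0+1·1 = 5
M: 5·5 = 25 | 2·4+4·0+5·3+1·2 = 25
L: 5·6 = 30 | 2·7+4·1+5·1+1·7 = 30
gcd(5,2,4,5,1) = 1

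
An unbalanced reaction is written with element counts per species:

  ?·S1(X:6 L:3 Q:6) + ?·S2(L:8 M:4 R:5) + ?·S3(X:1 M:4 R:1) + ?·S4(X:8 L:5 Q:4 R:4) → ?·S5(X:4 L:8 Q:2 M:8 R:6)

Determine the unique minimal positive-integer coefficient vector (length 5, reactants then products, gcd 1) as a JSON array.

X: 1·6+4·0+6·1+1·8 = 20 | 5·4 = 20
L: 1·3+4·8+6·0+1·5 = 40 | 5·8 = 40
Q: 1·6+4·0+6·0+1·4 = 10 | 5·2 = 10
M: 1·0+4·4+6·4+1·0 = 40 | 5·8 = 40
R: 1·0+4·5+6·1+1·4 = 30 | 5·6 = 30
gcd(1,4,6,1,5) = 1

Coefficients: [1, 4, 6, 1, 5]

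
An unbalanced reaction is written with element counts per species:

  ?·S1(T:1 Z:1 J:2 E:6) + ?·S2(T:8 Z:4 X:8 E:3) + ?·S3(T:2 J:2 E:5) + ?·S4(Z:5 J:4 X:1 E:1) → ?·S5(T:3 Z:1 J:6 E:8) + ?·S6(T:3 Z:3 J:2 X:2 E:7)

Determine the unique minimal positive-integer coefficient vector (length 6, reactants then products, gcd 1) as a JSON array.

T: 4·1+1·8+6·2+2·0 = 24 | 3·3+5·3 = 24
Z: 4·1+1·4+6·0+2·5 = 18 | 3·1+5·3 = 18
J: 4·2+1·0+6·2+2·4 = 28 | 3·6+5·2 = 28
X: 4·0+1·8+6·0+2·1 = 10 | 3·0+5·2 = 10
E: 4·6+1·3+6·5+2·1 = 59 | 3·8+5·7 = 59
gcd(4,1,6,2,3,5) = 1

Coefficients: [4, 1, 6, 2, 3, 5]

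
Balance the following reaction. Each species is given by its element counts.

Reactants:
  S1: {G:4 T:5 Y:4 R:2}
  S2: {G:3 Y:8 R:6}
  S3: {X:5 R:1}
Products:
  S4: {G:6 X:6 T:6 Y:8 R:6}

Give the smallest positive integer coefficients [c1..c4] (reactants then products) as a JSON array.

Coefficients: [6, 2, 6, 5]

G: 6·4+2·3+6·0 = 30 | 5·6 = 30
X: 6·0+2·0+6·5 = 30 | 5·6 = 30
T: 6·5+2·0+6·0 = 30 | 5·6 = 30
Y: 6·4+2·8+6·0 = 40 | 5·8 = 40
R: 6·2+2·6+6·1 = 30 | 5·6 = 30
gcd(6,2,6,5) = 1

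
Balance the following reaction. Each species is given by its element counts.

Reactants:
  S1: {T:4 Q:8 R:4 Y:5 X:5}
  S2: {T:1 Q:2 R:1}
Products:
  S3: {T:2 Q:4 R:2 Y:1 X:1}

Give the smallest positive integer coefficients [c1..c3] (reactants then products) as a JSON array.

Coefficients: [1, 6, 5]

T: 1·4+6·1 = 10 | 5·2 = 10
Q: 1·8+6·2 = 20 | 5·4 = 20
R: 1·4+6·1 = 10 | 5·2 = 10
Y: 1·5+6·0 = 5 | 5·1 = 5
X: 1·5+6·0 = 5 | 5·1 = 5
gcd(1,6,5) = 1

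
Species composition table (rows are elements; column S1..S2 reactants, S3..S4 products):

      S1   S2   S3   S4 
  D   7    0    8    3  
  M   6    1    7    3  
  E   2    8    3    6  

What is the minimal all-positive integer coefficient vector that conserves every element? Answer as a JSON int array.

Coefficients: [5, 1, 4, 1]

D: 5·7+1·0 = 35 | 4·8+1·3 = 35
M: 5·6+1·1 = 31 | 4·7+1·3 = 31
E: 5·2+1·8 = 18 | 4·3+1·6 = 18
gcd(5,1,4,1) = 1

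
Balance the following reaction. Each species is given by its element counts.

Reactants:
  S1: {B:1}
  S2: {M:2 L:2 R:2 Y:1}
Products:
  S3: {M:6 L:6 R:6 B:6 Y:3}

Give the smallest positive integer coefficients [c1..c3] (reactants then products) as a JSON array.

Coefficients: [6, 3, 1]

M: 6·0+3·2 = 6 | 1·6 = 6
L: 6·0+3·2 = 6 | 1·6 = 6
R: 6·0+3·2 = 6 | 1·6 = 6
B: 6·1+3·0 = 6 | 1·6 = 6
Y: 6·0+3·1 = 3 | 1·3 = 3
gcd(6,3,1) = 1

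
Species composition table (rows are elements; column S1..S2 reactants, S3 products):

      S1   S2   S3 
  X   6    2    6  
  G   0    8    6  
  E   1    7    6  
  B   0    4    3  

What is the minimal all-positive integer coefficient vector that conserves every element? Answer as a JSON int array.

Coefficients: [3, 3, 4]

X: 3·6+3·2 = 24 | 4·6 = 24
G: 3·0+3·8 = 24 | 4·6 = 24
E: 3·1+3·7 = 24 | 4·6 = 24
B: 3·0+3·4 = 12 | 4·3 = 12
gcd(3,3,4) = 1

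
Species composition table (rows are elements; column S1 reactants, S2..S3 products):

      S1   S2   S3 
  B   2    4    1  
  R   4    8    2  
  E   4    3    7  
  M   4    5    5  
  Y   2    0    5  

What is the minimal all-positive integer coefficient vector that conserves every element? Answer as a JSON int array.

B: 5·2 = 10 | 2·4+2·1 = 10
R: 5·4 = 20 | 2·8+2·2 = 20
E: 5·4 = 20 | 2·3+2·7 = 20
M: 5·4 = 20 | 2·5+2·5 = 20
Y: 5·2 = 10 | 2·0+2·5 = 10
gcd(5,2,2) = 1

Coefficients: [5, 2, 2]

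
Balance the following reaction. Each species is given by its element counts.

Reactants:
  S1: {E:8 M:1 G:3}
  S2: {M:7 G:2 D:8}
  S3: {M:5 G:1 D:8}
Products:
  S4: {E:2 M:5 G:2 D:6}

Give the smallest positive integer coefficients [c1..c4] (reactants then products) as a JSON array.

E: 1·8+2·0+1·0 = 8 | 4·2 = 8
M: 1·1+2·7+1·5 = 20 | 4·5 = 20
G: 1·3+2·2+1·1 = 8 | 4·2 = 8
D: 1·0+2·8+1·8 = 24 | 4·6 = 24
gcd(1,2,1,4) = 1

Coefficients: [1, 2, 1, 4]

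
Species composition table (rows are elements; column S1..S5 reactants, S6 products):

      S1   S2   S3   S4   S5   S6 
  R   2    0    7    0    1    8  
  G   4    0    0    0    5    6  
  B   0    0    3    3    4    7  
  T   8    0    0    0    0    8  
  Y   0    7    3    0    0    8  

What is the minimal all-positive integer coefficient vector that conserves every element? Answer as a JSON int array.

Coefficients: [5, 4, 4, 5, 2, 5]

R: 5·2+4·0+4·7+5·0+2·1 = 40 | 5·8 = 40
G: 5·4+4·0+4·0+5·0+2·5 = 30 | 5·6 = 30
B: 5·0+4·0+4·3+5·3+2·4 = 35 | 5·7 = 35
T: 5·8+4·0+4·0+5·0+2·0 = 40 | 5·8 = 40
Y: 5·0+4·7+4·3+5·0+2·0 = 40 | 5·8 = 40
gcd(5,4,4,5,2,5) = 1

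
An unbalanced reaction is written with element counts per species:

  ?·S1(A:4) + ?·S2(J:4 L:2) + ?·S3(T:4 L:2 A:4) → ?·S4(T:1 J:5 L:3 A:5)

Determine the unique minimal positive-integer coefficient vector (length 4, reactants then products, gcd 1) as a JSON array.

T: 4·0+5·0+1·4 = 4 | 4·1 = 4
J: 4·0+5·4+1·0 = 20 | 4·5 = 20
L: 4·0+5·2+1·2 = 12 | 4·3 = 12
A: 4·4+5·0+1·4 = 20 | 4·5 = 20
gcd(4,5,1,4) = 1

Coefficients: [4, 5, 1, 4]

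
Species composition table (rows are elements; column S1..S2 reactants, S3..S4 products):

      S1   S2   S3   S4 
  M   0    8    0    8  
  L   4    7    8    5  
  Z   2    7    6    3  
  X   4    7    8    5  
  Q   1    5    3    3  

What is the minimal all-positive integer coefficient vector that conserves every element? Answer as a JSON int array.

Coefficients: [5, 2, 3, 2]

M: 5·0+2·8 = 16 | 3·0+2·8 = 16
L: 5·4+2·7 = 34 | 3·8+2·5 = 34
Z: 5·2+2·7 = 24 | 3·6+2·3 = 24
X: 5·4+2·7 = 34 | 3·8+2·5 = 34
Q: 5·1+2·5 = 15 | 3·3+2·3 = 15
gcd(5,2,3,2) = 1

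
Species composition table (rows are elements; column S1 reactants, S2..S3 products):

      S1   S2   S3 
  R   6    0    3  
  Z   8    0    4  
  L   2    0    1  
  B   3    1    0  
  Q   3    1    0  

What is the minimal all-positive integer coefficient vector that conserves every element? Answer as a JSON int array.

R: 1·6 = 6 | 3·0+2·3 = 6
Z: 1·8 = 8 | 3·0+2·4 = 8
L: 1·2 = 2 | 3·0+2·1 = 2
B: 1·3 = 3 | 3·1+2·0 = 3
Q: 1·3 = 3 | 3·1+2·0 = 3
gcd(1,3,2) = 1

Coefficients: [1, 3, 2]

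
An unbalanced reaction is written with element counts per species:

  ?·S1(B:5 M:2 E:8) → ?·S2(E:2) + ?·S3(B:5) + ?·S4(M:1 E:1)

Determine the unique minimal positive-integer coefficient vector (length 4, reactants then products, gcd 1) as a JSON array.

Coefficients: [1, 3, 1, 2]

B: 1·5 = 5 | 3·0+1·5+2·0 = 5
M: 1·2 = 2 | 3·0+1·0+2·1 = 2
E: 1·8 = 8 | 3·2+1·0+2·1 = 8
gcd(1,3,1,2) = 1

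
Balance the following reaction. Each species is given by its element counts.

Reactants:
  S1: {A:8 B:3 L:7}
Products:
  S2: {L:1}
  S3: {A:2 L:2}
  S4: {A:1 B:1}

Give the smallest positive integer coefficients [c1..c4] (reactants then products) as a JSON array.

Coefficients: [2, 4, 5, 6]

A: 2·8 = 16 | 4·0+5·2+6·1 = 16
B: 2·3 = 6 | 4·0+5·0+6·1 = 6
L: 2·7 = 14 | 4·1+5·2+6·0 = 14
gcd(2,4,5,6) = 1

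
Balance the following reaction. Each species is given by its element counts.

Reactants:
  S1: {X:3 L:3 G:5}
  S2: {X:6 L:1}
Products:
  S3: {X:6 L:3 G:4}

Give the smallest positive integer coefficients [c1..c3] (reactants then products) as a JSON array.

X: 4·3+3·6 = 30 | 5·6 = 30
L: 4·3+3·1 = 15 | 5·3 = 15
G: 4·5+3·0 = 20 | 5·4 = 20
gcd(4,3,5) = 1

Coefficients: [4, 3, 5]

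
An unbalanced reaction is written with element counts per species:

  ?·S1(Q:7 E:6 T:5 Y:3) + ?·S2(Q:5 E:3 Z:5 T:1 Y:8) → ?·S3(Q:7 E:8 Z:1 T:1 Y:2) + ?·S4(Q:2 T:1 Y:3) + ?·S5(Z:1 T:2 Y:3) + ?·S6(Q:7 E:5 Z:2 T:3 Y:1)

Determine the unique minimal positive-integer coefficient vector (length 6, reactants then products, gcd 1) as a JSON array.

Q: 5·7+3·5 = 50 | 3·7+4·2+6·0+3·7 = 50
E: 5·6+3·3 = 39 | 3·8+4·0+6·0+3·5 = 39
Z: 5·0+3·5 = 15 | 3·1+4·0+6·1+3·2 = 15
T: 5·5+3·1 = 28 | 3·1+4·1+6·2+3·3 = 28
Y: 5·3+3·8 = 39 | 3·2+4·3+6·3+3·1 = 39
gcd(5,3,3,4,6,3) = 1

Coefficients: [5, 3, 3, 4, 6, 3]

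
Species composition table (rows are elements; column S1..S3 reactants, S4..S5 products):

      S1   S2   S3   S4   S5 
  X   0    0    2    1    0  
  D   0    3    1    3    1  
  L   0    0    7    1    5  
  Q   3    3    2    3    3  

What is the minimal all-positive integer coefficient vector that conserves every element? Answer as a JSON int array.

Coefficients: [1, 6, 3, 6, 3]

X: 1·0+6·0+3·2 = 6 | 6·1+3·0 = 6
D: 1·0+6·3+3·1 = 21 | 6·3+3·1 = 21
L: 1·0+6·0+3·7 = 21 | 6·1+3·5 = 21
Q: 1·3+6·3+3·2 = 27 | 6·3+3·3 = 27
gcd(1,6,3,6,3) = 1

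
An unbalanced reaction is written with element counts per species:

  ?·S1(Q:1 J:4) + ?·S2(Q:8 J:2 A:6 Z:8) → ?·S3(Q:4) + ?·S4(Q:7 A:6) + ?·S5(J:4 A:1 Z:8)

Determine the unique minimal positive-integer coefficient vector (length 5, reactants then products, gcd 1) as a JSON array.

Coefficients: [3, 6, 4, 5, 6]

Q: 3·1+6·8 = 51 | 4·4+5·7+6·0 = 51
J: 3·4+6·2 = 24 | 4·0+5·0+6·4 = 24
A: 3·0+6·6 = 36 | 4·0+5·6+6·1 = 36
Z: 3·0+6·8 = 48 | 4·0+5·0+6·8 = 48
gcd(3,6,4,5,6) = 1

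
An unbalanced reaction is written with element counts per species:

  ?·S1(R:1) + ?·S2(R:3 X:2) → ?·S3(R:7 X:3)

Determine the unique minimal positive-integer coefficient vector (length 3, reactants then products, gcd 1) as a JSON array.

Coefficients: [5, 3, 2]

R: 5·1+3·3 = 14 | 2·7 = 14
X: 5·0+3·2 = 6 | 2·3 = 6
gcd(5,3,2) = 1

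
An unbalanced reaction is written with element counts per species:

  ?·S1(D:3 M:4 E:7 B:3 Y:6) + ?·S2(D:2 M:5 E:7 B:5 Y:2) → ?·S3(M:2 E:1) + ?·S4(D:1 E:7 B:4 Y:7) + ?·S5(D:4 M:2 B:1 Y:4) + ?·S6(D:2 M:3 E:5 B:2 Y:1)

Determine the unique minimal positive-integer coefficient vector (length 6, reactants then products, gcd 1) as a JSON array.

D: 5·3+1·2 = 17 | 6·0+3·1+2·4+3·2 = 17
M: 5·4+1·5 = 25 | 6·2+3·0+2·2+3·3 = 25
E: 5·7+1·7 = 42 | 6·1+3·7+2·0+3·5 = 42
B: 5·3+1·5 = 20 | 6·0+3·4+2·1+3·2 = 20
Y: 5·6+1·2 = 32 | 6·0+3·7+2·4+3·1 = 32
gcd(5,1,6,3,2,3) = 1

Coefficients: [5, 1, 6, 3, 2, 3]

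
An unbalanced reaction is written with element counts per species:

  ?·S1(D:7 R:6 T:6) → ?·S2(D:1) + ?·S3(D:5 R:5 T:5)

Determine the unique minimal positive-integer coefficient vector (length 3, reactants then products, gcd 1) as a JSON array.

D: 5·7 = 35 | 5·1+6·5 = 35
R: 5·6 = 30 | 5·0+6·5 = 30
T: 5·6 = 30 | 5·0+6·5 = 30
gcd(5,5,6) = 1

Coefficients: [5, 5, 6]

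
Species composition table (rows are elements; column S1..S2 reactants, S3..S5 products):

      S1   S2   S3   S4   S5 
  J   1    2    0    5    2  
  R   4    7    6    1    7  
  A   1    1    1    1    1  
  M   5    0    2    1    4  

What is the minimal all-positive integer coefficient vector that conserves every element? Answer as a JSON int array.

J: 3·1+3·2 = 9 | 3·0+1·5+2·2 = 9
R: 3·4+3·7 = 33 | 3·6+1·1+2·7 = 33
A: 3·1+3·1 = 6 | 3·1+1·1+2·1 = 6
M: 3·5+3·0 = 15 | 3·2+1·1+2·4 = 15
gcd(3,3,3,1,2) = 1

Coefficients: [3, 3, 3, 1, 2]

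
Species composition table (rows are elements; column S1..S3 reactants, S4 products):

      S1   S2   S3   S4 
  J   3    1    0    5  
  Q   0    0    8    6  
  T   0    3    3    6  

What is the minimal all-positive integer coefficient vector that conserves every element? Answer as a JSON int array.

Coefficients: [5, 5, 3, 4]

J: 5·3+5·1+3·0 = 20 | 4·5 = 20
Q: 5·0+5·0+3·8 = 24 | 4·6 = 24
T: 5·0+5·3+3·3 = 24 | 4·6 = 24
gcd(5,5,3,4) = 1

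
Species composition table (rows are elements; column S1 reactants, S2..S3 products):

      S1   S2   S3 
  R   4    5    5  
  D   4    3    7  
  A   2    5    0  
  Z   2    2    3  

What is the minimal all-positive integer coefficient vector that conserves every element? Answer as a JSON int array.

R: 5·4 = 20 | 2·5+2·5 = 20
D: 5·4 = 20 | 2·3+2·7 = 20
A: 5·2 = 10 | 2·5+2·0 = 10
Z: 5·2 = 10 | 2·2+2·3 = 10
gcd(5,2,2) = 1

Coefficients: [5, 2, 2]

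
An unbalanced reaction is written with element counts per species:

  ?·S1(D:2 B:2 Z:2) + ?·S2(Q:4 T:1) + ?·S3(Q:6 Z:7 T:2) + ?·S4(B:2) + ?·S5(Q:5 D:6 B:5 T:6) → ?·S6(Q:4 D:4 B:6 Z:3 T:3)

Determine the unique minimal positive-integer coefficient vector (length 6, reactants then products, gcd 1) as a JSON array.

Coefficients: [4, 1, 1, 6, 2, 5]

Q: 4·0+1·4+1·6+6·0+2·5 = 20 | 5·4 = 20
D: 4·2+1·0+1·0+6·0+2·6 = 20 | 5·4 = 20
B: 4·2+1·0+1·0+6·2+2·5 = 30 | 5·6 = 30
Z: 4·2+1·0+1·7+6·0+2·0 = 15 | 5·3 = 15
T: 4·0+1·1+1·2+6·0+2·6 = 15 | 5·3 = 15
gcd(4,1,1,6,2,5) = 1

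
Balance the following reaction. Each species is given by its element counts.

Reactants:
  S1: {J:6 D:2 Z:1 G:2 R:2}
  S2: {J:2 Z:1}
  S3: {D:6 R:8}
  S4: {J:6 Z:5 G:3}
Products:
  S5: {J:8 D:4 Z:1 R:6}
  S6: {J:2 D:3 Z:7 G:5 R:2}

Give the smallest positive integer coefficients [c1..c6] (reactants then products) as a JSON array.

J: 2·6+6·2+3·0+2·6 = 36 | 4·8+2·2 = 36
D: 2·2+6·0+3·6+2·0 = 22 | 4·4+2·3 = 22
Z: 2·1+6·1+3·0+2·5 = 18 | 4·1+2·7 = 18
G: 2·2+6·0+3·0+2·3 = 10 | 4·0+2·5 = 10
R: 2·2+6·0+3·8+2·0 = 28 | 4·6+2·2 = 28
gcd(2,6,3,2,4,2) = 1

Coefficients: [2, 6, 3, 2, 4, 2]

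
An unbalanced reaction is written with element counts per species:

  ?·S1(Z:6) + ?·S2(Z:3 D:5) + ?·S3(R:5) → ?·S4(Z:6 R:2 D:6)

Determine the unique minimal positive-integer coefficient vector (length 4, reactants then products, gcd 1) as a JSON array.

Z: 2·6+6·3+2·0 = 30 | 5·6 = 30
R: 2·0+6·0+2·5 = 10 | 5·2 = 10
D: 2·0+6·5+2·0 = 30 | 5·6 = 30
gcd(2,6,2,5) = 1

Coefficients: [2, 6, 2, 5]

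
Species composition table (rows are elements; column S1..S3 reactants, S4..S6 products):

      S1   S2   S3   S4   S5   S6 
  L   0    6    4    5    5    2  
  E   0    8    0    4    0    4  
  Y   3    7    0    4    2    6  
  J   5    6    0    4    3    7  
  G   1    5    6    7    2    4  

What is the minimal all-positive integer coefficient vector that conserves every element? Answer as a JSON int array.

L: 4·0+4·6+5·4 = 44 | 6·5+2·5+2·2 = 44
E: 4·0+4·8+5·0 = 32 | 6·4+2·0+2·4 = 32
Y: 4·3+4·7+5·0 = 40 | 6·4+2·2+2·6 = 40
J: 4·5+4·6+5·0 = 44 | 6·4+2·3+2·7 = 44
G: 4·1+4·5+5·6 = 54 | 6·7+2·2+2·4 = 54
gcd(4,4,5,6,2,2) = 1

Coefficients: [4, 4, 5, 6, 2, 2]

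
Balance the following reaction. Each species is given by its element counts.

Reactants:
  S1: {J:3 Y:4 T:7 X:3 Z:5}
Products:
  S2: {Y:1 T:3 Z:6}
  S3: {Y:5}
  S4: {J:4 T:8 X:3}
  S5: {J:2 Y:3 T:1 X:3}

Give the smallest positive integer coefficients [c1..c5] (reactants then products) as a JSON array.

Coefficients: [6, 5, 2, 3, 3]

J: 6·3 = 18 | 5·0+2·0+3·4+3·2 = 18
Y: 6·4 = 24 | 5·1+2·5+3·0+3·3 = 24
T: 6·7 = 42 | 5·3+2·0+3·8+3·1 = 42
X: 6·3 = 18 | 5·0+2·0+3·3+3·3 = 18
Z: 6·5 = 30 | 5·6+2·0+3·0+3·0 = 30
gcd(6,5,2,3,3) = 1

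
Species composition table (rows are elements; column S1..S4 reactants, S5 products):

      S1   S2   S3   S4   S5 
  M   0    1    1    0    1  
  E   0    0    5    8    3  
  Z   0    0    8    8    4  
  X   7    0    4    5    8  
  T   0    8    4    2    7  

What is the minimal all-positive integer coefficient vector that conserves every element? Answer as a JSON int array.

Coefficients: [5, 4, 2, 1, 6]

M: 5·0+4·1+2·1+1·0 = 6 | 6·1 = 6
E: 5·0+4·0+2·5+1·8 = 18 | 6·3 = 18
Z: 5·0+4·0+2·8+1·8 = 24 | 6·4 = 24
X: 5·7+4·0+2·4+1·5 = 48 | 6·8 = 48
T: 5·0+4·8+2·4+1·2 = 42 | 6·7 = 42
gcd(5,4,2,1,6) = 1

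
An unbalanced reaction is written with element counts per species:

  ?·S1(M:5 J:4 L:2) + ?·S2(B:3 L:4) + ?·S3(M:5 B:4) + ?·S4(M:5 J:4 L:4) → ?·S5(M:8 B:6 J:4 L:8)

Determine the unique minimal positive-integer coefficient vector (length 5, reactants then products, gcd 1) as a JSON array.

Coefficients: [2, 6, 3, 3, 5]

M: 2·5+6·0+3·5+3·5 = 40 | 5·8 = 40
B: 2·0+6·3+3·4+3·0 = 30 | 5·6 = 30
J: 2·4+6·0+3·0+3·4 = 20 | 5·4 = 20
L: 2·2+6·4+3·0+3·4 = 40 | 5·8 = 40
gcd(2,6,3,3,5) = 1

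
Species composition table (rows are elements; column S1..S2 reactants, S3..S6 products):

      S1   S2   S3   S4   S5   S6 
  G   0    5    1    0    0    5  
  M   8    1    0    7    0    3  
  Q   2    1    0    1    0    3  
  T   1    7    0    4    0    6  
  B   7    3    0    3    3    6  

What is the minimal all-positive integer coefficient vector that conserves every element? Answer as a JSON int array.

G: 3·0+3·5 = 15 | 5·1+3·0+3·0+2·5 = 15
M: 3·8+3·1 = 27 | 5·0+3·7+3·0+2·3 = 27
Q: 3·2+3·1 = 9 | 5·0+3·1+3·0+2·3 = 9
T: 3·1+3·7 = 24 | 5·0+3·4+3·0+2·6 = 24
B: 3·7+3·3 = 30 | 5·0+3·3+3·3+2·6 = 30
gcd(3,3,5,3,3,2) = 1

Coefficients: [3, 3, 5, 3, 3, 2]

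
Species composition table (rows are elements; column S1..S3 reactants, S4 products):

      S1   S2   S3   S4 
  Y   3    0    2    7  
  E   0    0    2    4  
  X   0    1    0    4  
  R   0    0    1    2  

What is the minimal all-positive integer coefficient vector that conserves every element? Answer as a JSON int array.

Y: 1·3+4·0+2·2 = 7 | 1·7 = 7
E: 1·0+4·0+2·2 = 4 | 1·4 = 4
X: 1·0+4·1+2·0 = 4 | 1·4 = 4
R: 1·0+4·0+2·1 = 2 | 1·2 = 2
gcd(1,4,2,1) = 1

Coefficients: [1, 4, 2, 1]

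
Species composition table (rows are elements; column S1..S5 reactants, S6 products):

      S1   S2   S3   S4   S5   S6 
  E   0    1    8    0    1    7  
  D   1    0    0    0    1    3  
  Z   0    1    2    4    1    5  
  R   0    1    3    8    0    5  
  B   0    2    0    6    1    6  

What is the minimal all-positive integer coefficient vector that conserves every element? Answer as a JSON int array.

E: 6·0+6·1+2·8+1·0+6·1 = 28 | 4·7 = 28
D: 6·1+6·0+2·0+1·0+6·1 = 12 | 4·3 = 12
Z: 6·0+6·1+2·2+1·4+6·1 = 20 | 4·5 = 20
R: 6·0+6·1+2·3+1·8+6·0 = 20 | 4·5 = 20
B: 6·0+6·2+2·0+1·6+6·1 = 24 | 4·6 = 24
gcd(6,6,2,1,6,4) = 1

Coefficients: [6, 6, 2, 1, 6, 4]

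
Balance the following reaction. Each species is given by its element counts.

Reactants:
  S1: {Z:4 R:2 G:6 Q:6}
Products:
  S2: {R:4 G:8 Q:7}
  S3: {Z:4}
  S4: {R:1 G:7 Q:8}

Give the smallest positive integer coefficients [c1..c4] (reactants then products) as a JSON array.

Z: 5·4 = 20 | 2·0+5·4+2·0 = 20
R: 5·2 = 10 | 2·4+5·0+2·1 = 10
G: 5·6 = 30 | 2·8+5·0+2·7 = 30
Q: 5·6 = 30 | 2·7+5·0+2·8 = 30
gcd(5,2,5,2) = 1

Coefficients: [5, 2, 5, 2]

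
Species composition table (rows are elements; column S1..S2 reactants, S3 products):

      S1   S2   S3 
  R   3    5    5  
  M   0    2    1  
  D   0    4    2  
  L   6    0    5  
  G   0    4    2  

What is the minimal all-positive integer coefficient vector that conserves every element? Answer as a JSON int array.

Coefficients: [5, 3, 6]

R: 5·3+3·5 = 30 | 6·5 = 30
M: 5·0+3·2 = 6 | 6·1 = 6
D: 5·0+3·4 = 12 | 6·2 = 12
L: 5·6+3·0 = 30 | 6·5 = 30
G: 5·0+3·4 = 12 | 6·2 = 12
gcd(5,3,6) = 1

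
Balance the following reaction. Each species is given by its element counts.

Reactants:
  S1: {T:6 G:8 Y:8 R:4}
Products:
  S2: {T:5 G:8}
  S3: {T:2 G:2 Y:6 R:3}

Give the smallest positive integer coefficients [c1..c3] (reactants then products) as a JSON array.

T: 3·6 = 18 | 2·5+4·2 = 18
G: 3·8 = 24 | 2·8+4·2 = 24
Y: 3·8 = 24 | 2·0+4·6 = 24
R: 3·4 = 12 | 2·0+4·3 = 12
gcd(3,2,4) = 1

Coefficients: [3, 2, 4]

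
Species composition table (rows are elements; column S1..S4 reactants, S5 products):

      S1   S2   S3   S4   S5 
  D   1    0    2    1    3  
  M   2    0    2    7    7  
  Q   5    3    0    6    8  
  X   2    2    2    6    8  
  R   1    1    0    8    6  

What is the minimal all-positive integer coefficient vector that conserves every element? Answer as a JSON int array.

D: 2·1+4·0+5·2+3·1 = 15 | 5·3 = 15
M: 2·2+4·0+5·2+3·7 = 35 | 5·7 = 35
Q: 2·5+4·3+5·0+3·6 = 40 | 5·8 = 40
X: 2·2+4·2+5·2+3·6 = 40 | 5·8 = 40
R: 2·1+4·1+5·0+3·8 = 30 | 5·6 = 30
gcd(2,4,5,3,5) = 1

Coefficients: [2, 4, 5, 3, 5]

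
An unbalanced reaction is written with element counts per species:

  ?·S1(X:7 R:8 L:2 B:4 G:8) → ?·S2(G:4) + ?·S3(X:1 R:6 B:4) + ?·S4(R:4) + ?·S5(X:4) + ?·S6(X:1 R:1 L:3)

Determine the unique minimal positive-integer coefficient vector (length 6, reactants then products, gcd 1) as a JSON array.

X: 3·7 = 21 | 6·0+3·1+1·0+4·4+2·1 = 21
R: 3·8 = 24 | 6·0+3·6+1·4+4·0+2·1 = 24
L: 3·2 = 6 | 6·0+3·0+1·0+4·0+2·3 = 6
B: 3·4 = 12 | 6·0+3·4+1·0+4·0+2·0 = 12
G: 3·8 = 24 | 6·4+3·0+1·0+4·0+2·0 = 24
gcd(3,6,3,1,4,2) = 1

Coefficients: [3, 6, 3, 1, 4, 2]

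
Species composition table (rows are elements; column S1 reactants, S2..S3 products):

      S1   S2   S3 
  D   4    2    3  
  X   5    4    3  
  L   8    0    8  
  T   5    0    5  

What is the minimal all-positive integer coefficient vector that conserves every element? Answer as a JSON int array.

Coefficients: [2, 1, 2]

D: 2·4 = 8 | 1·2+2·3 = 8
X: 2·5 = 10 | 1·4+2·3 = 10
L: 2·8 = 16 | 1·0+2·8 = 16
T: 2·5 = 10 | 1·0+2·5 = 10
gcd(2,1,2) = 1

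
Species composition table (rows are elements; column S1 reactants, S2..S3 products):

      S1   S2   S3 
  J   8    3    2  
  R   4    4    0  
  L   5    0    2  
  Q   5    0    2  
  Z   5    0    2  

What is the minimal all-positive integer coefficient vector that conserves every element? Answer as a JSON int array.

J: 2·8 = 16 | 2·3+5·2 = 16
R: 2·4 = 8 | 2·4+5·0 = 8
L: 2·5 = 10 | 2·0+5·2 = 10
Q: 2·5 = 10 | 2·0+5·2 = 10
Z: 2·5 = 10 | 2·0+5·2 = 10
gcd(2,2,5) = 1

Coefficients: [2, 2, 5]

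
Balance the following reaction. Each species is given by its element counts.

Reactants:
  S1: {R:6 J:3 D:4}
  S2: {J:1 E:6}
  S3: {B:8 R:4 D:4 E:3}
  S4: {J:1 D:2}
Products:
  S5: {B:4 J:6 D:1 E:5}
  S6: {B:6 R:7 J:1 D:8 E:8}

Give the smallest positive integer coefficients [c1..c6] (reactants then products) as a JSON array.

Coefficients: [2, 5, 4, 5, 2, 4]

B: 2·0+5·0+4·8+5·0 = 32 | 2·4+4·6 = 32
R: 2·6+5·0+4·4+5·0 = 28 | 2·0+4·7 = 28
J: 2·3+5·1+4·0+5·1 = 16 | 2·6+4·1 = 16
D: 2·4+5·0+4·4+5·2 = 34 | 2·1+4·8 = 34
E: 2·0+5·6+4·3+5·0 = 42 | 2·5+4·8 = 42
gcd(2,5,4,5,2,4) = 1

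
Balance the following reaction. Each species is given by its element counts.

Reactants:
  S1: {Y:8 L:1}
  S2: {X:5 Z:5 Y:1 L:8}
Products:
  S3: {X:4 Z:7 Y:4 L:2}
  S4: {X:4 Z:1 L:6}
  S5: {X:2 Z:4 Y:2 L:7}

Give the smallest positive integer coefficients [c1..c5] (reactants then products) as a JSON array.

Coefficients: [1, 6, 2, 4, 3]

X: 1·0+6·5 = 30 | 2·4+4·4+3·2 = 30
Z: 1·0+6·5 = 30 | 2·7+4·1+3·4 = 30
Y: 1·8+6·1 = 14 | 2·4+4·0+3·2 = 14
L: 1·1+6·8 = 49 | 2·2+4·6+3·7 = 49
gcd(1,6,2,4,3) = 1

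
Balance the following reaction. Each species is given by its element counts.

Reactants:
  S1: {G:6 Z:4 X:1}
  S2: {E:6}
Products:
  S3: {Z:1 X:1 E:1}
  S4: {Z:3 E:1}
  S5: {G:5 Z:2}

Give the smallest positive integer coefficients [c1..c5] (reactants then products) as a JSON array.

Coefficients: [5, 1, 5, 1, 6]

G: 5·6+1·0 = 30 | 5·0+1·0+6·5 = 30
Z: 5·4+1·0 = 20 | 5·1+1·3+6·2 = 20
X: 5·1+1·0 = 5 | 5·1+1·0+6·0 = 5
E: 5·0+1·6 = 6 | 5·1+1·1+6·0 = 6
gcd(5,1,5,1,6) = 1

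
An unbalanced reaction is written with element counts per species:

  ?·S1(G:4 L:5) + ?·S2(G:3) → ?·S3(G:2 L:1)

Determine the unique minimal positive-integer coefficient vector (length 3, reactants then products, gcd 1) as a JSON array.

G: 1·4+2·3 = 10 | 5·2 = 10
L: 1·5+2·0 = 5 | 5·1 = 5
gcd(1,2,5) = 1

Coefficients: [1, 2, 5]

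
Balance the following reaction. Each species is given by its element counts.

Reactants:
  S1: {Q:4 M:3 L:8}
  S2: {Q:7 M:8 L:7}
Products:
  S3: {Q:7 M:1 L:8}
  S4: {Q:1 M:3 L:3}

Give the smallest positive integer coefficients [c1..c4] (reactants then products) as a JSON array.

Coefficients: [3, 1, 2, 5]

Q: 3·4+1·7 = 19 | 2·7+5·1 = 19
M: 3·3+1·8 = 17 | 2·1+5·3 = 17
L: 3·8+1·7 = 31 | 2·8+5·3 = 31
gcd(3,1,2,5) = 1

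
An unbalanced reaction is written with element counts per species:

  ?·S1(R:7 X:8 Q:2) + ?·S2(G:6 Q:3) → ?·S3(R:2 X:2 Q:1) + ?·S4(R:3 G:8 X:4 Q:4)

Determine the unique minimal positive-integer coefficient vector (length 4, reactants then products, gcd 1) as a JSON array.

Coefficients: [3, 4, 6, 3]

R: 3·7+4·0 = 21 | 6·2+3·3 = 21
G: 3·0+4·6 = 24 | 6·0+3·8 = 24
X: 3·8+4·0 = 24 | 6·2+3·4 = 24
Q: 3·2+4·3 = 18 | 6·1+3·4 = 18
gcd(3,4,6,3) = 1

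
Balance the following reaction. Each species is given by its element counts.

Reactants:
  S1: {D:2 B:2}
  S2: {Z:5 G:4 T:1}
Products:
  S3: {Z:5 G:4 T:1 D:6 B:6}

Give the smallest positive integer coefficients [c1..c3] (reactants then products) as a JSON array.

Coefficients: [3, 1, 1]

Z: 3·0+1·5 = 5 | 1·5 = 5
G: 3·0+1·4 = 4 | 1·4 = 4
T: 3·0+1·1 = 1 | 1·1 = 1
D: 3·2+1·0 = 6 | 1·6 = 6
B: 3·2+1·0 = 6 | 1·6 = 6
gcd(3,1,1) = 1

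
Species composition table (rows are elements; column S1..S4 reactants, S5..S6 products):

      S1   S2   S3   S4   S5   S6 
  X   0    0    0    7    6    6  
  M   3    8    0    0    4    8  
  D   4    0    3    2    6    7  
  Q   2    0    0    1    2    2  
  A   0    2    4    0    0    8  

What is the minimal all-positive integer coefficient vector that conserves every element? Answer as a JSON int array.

X: 4·0+4·0+6·0+6·7 = 42 | 3·6+4·6 = 42
M: 4·3+4·8+6·0+6·0 = 44 | 3·4+4·8 = 44
D: 4·4+4·0+6·3+6·2 = 46 | 3·6+4·7 = 46
Q: 4·2+4·0+6·0+6·1 = 14 | 3·2+4·2 = 14
A: 4·0+4·2+6·4+6·0 = 32 | 3·0+4·8 = 32
gcd(4,4,6,6,3,4) = 1

Coefficients: [4, 4, 6, 6, 3, 4]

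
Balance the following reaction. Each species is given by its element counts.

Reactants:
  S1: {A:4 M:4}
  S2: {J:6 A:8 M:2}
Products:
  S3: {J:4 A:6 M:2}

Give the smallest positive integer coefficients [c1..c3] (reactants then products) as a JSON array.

Coefficients: [1, 4, 6]

J: 1·0+4·6 = 24 | 6·4 = 24
A: 1·4+4·8 = 36 | 6·6 = 36
M: 1·4+4·2 = 12 | 6·2 = 12
gcd(1,4,6) = 1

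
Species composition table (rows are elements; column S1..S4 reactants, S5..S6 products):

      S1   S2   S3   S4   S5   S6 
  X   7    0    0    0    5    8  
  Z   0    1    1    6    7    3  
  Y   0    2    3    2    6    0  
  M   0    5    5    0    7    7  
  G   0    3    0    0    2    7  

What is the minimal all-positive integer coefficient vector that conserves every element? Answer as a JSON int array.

X: 4·7+5·0+2·0+4·0 = 28 | 4·5+1·8 = 28
Z: 4·0+5·1+2·1+4·6 = 31 | 4·7+1·3 = 31
Y: 4·0+5·2+2·3+4·2 = 24 | 4·6+1·0 = 24
M: 4·0+5·5+2·5+4·0 = 35 | 4·7+1·7 = 35
G: 4·0+5·3+2·0+4·0 = 15 | 4·2+1·7 = 15
gcd(4,5,2,4,4,1) = 1

Coefficients: [4, 5, 2, 4, 4, 1]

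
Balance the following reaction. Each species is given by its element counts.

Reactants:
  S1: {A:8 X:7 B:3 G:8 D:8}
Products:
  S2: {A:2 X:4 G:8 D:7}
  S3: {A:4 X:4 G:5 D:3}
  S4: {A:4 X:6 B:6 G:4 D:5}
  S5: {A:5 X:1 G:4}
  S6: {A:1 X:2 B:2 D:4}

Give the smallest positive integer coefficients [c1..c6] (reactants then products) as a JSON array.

Coefficients: [6, 1, 4, 1, 4, 6]

A: 6·8 = 48 | 1·2+4·4+1·4+4·5+6·1 = 48
X: 6·7 = 42 | 1·4+4·4+1·6+4·1+6·2 = 42
B: 6·3 = 18 | 1·0+4·0+1·6+4·0+6·2 = 18
G: 6·8 = 48 | 1·8+4·5+1·4+4·4+6·0 = 48
D: 6·8 = 48 | 1·7+4·3+1·5+4·0+6·4 = 48
gcd(6,1,4,1,4,6) = 1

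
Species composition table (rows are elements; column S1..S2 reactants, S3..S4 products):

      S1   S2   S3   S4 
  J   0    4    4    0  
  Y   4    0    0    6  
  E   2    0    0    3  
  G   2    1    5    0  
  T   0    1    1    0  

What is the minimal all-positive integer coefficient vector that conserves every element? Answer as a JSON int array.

Coefficients: [6, 3, 3, 4]

J: 6·0+3·4 = 12 | 3·4+4·0 = 12
Y: 6·4+3·0 = 24 | 3·0+4·6 = 24
E: 6·2+3·0 = 12 | 3·0+4·3 = 12
G: 6·2+3·1 = 15 | 3·5+4·0 = 15
T: 6·0+3·1 = 3 | 3·1+4·0 = 3
gcd(6,3,3,4) = 1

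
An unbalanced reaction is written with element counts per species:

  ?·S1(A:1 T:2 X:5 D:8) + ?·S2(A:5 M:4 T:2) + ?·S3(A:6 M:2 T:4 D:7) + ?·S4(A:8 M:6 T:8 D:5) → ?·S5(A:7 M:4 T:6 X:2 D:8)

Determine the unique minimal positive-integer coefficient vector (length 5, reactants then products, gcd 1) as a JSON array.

A: 2·1+1·5+2·6+2·8 = 35 | 5·7 = 35
M: 2·0+1·4+2·2+2·6 = 20 | 5·4 = 20
T: 2·2+1·2+2·4+2·8 = 30 | 5·6 = 30
X: 2·5+1·0+2·0+2·0 = 10 | 5·2 = 10
D: 2·8+1·0+2·7+2·5 = 40 | 5·8 = 40
gcd(2,1,2,2,5) = 1

Coefficients: [2, 1, 2, 2, 5]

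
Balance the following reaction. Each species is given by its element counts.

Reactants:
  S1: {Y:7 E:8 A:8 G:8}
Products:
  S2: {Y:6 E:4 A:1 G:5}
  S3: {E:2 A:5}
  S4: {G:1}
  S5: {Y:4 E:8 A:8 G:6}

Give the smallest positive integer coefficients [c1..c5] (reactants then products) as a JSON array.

Y: 4·7 = 28 | 4·6+4·0+6·0+1·4 = 28
E: 4·8 = 32 | 4·4+4·2+6·0+1·8 = 32
A: 4·8 = 32 | 4·1+4·5+6·0+1·8 = 32
G: 4·8 = 32 | 4·5+4·0+6·1+1·6 = 32
gcd(4,4,4,6,1) = 1

Coefficients: [4, 4, 4, 6, 1]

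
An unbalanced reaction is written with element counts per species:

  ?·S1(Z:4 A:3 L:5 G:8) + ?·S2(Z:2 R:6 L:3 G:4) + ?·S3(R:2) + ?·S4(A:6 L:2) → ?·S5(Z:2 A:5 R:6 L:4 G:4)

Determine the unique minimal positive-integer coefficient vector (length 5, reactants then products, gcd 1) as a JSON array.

Coefficients: [1, 1, 6, 2, 3]

Z: 1·4+1·2+6·0+2·0 = 6 | 3·2 = 6
A: 1·3+1·0+6·0+2·6 = 15 | 3·5 = 15
R: 1·0+1·6+6·2+2·0 = 18 | 3·6 = 18
L: 1·5+1·3+6·0+2·2 = 12 | 3·4 = 12
G: 1·8+1·4+6·0+2·0 = 12 | 3·4 = 12
gcd(1,1,6,2,3) = 1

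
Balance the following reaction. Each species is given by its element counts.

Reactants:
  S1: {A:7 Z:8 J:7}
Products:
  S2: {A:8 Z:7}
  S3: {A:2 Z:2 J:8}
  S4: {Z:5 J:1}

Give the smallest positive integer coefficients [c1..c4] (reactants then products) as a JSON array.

Coefficients: [6, 4, 5, 2]

A: 6·7 = 42 | 4·8+5·2+2·0 = 42
Z: 6·8 = 48 | 4·7+5·2+2·5 = 48
J: 6·7 = 42 | 4·0+5·8+2·1 = 42
gcd(6,4,5,2) = 1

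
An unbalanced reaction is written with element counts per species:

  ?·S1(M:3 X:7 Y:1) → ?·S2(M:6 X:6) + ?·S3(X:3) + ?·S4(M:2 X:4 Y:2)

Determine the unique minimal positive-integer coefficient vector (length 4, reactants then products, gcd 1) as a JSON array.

Coefficients: [6, 2, 6, 3]

M: 6·3 = 18 | 2·6+6·0+3·2 = 18
X: 6·7 = 42 | 2·6+6·3+3·4 = 42
Y: 6·1 = 6 | 2·0+6·0+3·2 = 6
gcd(6,2,6,3) = 1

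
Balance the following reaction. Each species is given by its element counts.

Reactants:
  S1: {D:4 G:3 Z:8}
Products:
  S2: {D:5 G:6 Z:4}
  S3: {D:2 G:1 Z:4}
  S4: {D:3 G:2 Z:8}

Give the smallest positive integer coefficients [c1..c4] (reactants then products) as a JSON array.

Coefficients: [5, 1, 3, 3]

D: 5·4 = 20 | 1·5+3·2+3·3 = 20
G: 5·3 = 15 | 1·6+3·1+3·2 = 15
Z: 5·8 = 40 | 1·4+3·4+3·8 = 40
gcd(5,1,3,3) = 1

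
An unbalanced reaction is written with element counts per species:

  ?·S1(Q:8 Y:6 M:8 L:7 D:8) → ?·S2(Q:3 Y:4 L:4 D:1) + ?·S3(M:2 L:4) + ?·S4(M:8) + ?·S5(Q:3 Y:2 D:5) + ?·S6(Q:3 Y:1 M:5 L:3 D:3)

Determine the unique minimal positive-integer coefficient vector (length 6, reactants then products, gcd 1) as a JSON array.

Coefficients: [6, 5, 1, 2, 5, 6]

Q: 6·8 = 48 | 5·3+1·0+2·0+5·3+6·3 = 48
Y: 6·6 = 36 | 5·4+1·0+2·0+5·2+6·1 = 36
M: 6·8 = 48 | 5·0+1·2+2·8+5·0+6·5 = 48
L: 6·7 = 42 | 5·4+1·4+2·0+5·0+6·3 = 42
D: 6·8 = 48 | 5·1+1·0+2·0+5·5+6·3 = 48
gcd(6,5,1,2,5,6) = 1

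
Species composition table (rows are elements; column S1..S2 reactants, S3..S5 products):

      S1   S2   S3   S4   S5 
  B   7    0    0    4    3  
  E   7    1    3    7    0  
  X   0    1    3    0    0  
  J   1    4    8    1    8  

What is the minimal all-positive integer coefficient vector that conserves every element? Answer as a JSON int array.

Coefficients: [1, 6, 2, 1, 1]

B: 1·7+6·0 = 7 | 2·0+1·4+1·3 = 7
E: 1·7+6·1 = 13 | 2·3+1·7+1·0 = 13
X: 1·0+6·1 = 6 | 2·3+1·0+1·0 = 6
J: 1·1+6·4 = 25 | 2·8+1·1+1·8 = 25
gcd(1,6,2,1,1) = 1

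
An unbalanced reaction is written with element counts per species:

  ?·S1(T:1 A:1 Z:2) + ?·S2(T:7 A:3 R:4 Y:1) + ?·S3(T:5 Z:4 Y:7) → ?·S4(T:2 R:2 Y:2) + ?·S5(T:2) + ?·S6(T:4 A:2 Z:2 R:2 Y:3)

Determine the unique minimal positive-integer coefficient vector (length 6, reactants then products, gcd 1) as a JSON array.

T: 1·1+3·7+2·5 = 32 | 1·2+5·2+5·4 = 32
A: 1·1+3·3+2·0 = 10 | 1·0+5·0+5·2 = 10
Z: 1·2+3·0+2·4 = 10 | 1·0+5·0+5·2 = 10
R: 1·0+3·4+2·0 = 12 | 1·2+5·0+5·2 = 12
Y: 1·0+3·1+2·7 = 17 | 1·2+5·0+5·3 = 17
gcd(1,3,2,1,5,5) = 1

Coefficients: [1, 3, 2, 1, 5, 5]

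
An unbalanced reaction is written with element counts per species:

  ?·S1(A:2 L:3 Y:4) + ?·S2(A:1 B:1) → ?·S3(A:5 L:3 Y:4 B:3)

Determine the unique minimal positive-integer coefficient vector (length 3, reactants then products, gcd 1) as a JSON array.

Coefficients: [1, 3, 1]

A: 1·2+3·1 = 5 | 1·5 = 5
L: 1·3+3·0 = 3 | 1·3 = 3
Y: 1·4+3·0 = 4 | 1·4 = 4
B: 1·0+3·1 = 3 | 1·3 = 3
gcd(1,3,1) = 1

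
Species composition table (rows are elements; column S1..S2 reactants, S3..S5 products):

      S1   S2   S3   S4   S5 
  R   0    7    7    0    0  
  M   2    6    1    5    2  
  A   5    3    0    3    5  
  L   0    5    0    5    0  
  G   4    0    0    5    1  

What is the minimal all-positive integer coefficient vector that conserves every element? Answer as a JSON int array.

R: 5·0+3·7 = 21 | 3·7+3·0+5·0 = 21
M: 5·2+3·6 = 28 | 3·1+3·5+5·2 = 28
A: 5·5+3·3 = 34 | 3·0+3·3+5·5 = 34
L: 5·0+3·5 = 15 | 3·0+3·5+5·0 = 15
G: 5·4+3·0 = 20 | 3·0+3·5+5·1 = 20
gcd(5,3,3,3,5) = 1

Coefficients: [5, 3, 3, 3, 5]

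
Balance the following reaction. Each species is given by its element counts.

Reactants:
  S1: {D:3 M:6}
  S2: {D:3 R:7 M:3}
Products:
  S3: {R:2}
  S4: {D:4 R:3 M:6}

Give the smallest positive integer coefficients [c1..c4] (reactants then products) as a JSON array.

Coefficients: [4, 4, 5, 6]

D: 4·3+4·3 = 24 | 5·0+6·4 = 24
R: 4·0+4·7 = 28 | 5·2+6·3 = 28
M: 4·6+4·3 = 36 | 5·0+6·6 = 36
gcd(4,4,5,6) = 1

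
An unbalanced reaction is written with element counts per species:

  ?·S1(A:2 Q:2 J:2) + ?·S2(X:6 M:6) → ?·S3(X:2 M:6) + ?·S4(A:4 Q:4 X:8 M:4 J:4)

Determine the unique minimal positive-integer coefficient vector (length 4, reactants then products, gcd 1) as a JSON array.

Coefficients: [6, 5, 3, 3]

A: 6·2+5·0 = 12 | 3·0+3·4 = 12
Q: 6·2+5·0 = 12 | 3·0+3·4 = 12
X: 6·0+5·6 = 30 | 3·2+3·8 = 30
M: 6·0+5·6 = 30 | 3·6+3·4 = 30
J: 6·2+5·0 = 12 | 3·0+3·4 = 12
gcd(6,5,3,3) = 1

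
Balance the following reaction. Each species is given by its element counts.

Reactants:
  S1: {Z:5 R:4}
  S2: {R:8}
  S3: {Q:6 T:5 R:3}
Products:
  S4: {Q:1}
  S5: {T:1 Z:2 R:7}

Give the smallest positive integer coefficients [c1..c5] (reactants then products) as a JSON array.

Q: 2·0+3·0+1·6 = 6 | 6·1+5·0 = 6
T: 2·0+3·0+1·5 = 5 | 6·0+5·1 = 5
Z: 2·5+3·0+1·0 = 10 | 6·0+5·2 = 10
R: 2·4+3·8+1·3 = 35 | 6·0+5·7 = 35
gcd(2,3,1,6,5) = 1

Coefficients: [2, 3, 1, 6, 5]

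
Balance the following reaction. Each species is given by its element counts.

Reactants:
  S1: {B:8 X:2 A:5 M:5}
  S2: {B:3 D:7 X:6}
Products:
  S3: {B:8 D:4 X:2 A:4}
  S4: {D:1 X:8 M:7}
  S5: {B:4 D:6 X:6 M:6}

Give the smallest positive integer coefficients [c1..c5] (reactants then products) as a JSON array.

B: 4·8+4·3 = 44 | 5·8+2·0+1·4 = 44
D: 4·0+4·7 = 28 | 5·4+2·1+1·6 = 28
X: 4·2+4·6 = 32 | 5·2+2·8+1·6 = 32
A: 4·5+4·0 = 20 | 5·4+2·0+1·0 = 20
M: 4·5+4·0 = 20 | 5·0+2·7+1·6 = 20
gcd(4,4,5,2,1) = 1

Coefficients: [4, 4, 5, 2, 1]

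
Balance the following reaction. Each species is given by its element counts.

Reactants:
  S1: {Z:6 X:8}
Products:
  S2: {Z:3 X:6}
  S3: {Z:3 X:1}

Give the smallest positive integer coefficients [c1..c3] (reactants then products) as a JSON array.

Coefficients: [5, 6, 4]

Z: 5·6 = 30 | 6·3+4·3 = 30
X: 5·8 = 40 | 6·6+4·1 = 40
gcd(5,6,4) = 1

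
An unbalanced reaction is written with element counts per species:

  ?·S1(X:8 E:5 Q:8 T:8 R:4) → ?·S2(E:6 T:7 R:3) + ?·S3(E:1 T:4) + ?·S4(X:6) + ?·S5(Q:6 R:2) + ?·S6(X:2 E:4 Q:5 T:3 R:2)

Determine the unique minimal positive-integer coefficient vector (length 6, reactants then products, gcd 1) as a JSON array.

X: 5·8 = 40 | 2·0+5·0+6·6+5·0+2·2 = 40
E: 5·5 = 25 | 2·6+5·1+6·0+5·0+2·4 = 25
Q: 5·8 = 40 | 2·0+5·0+6·0+5·6+2·5 = 40
T: 5·8 = 40 | 2·7+5·4+6·0+5·0+2·3 = 40
R: 5·4 = 20 | 2·3+5·0+6·0+5·2+2·2 = 20
gcd(5,2,5,6,5,2) = 1

Coefficients: [5, 2, 5, 6, 5, 2]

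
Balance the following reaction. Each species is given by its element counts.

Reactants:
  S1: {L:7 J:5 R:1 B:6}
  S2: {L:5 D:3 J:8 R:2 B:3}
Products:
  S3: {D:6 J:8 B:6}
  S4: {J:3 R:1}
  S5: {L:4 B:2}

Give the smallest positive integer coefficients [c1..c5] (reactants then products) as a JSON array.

Coefficients: [2, 2, 1, 6, 6]

L: 2·7+2·5 = 24 | 1·0+6·0+6·4 = 24
D: 2·0+2·3 = 6 | 1·6+6·0+6·0 = 6
J: 2·5+2·8 = 26 | 1·8+6·3+6·0 = 26
R: 2·1+2·2 = 6 | 1·0+6·1+6·0 = 6
B: 2·6+2·3 = 18 | 1·6+6·0+6·2 = 18
gcd(2,2,1,6,6) = 1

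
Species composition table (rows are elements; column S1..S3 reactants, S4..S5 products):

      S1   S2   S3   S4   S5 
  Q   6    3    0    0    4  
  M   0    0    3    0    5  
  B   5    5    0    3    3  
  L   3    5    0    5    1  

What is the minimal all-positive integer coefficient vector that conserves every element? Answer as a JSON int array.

Q: 1·6+2·3+5·0 = 12 | 2·0+3·4 = 12
M: 1·0+2·0+5·3 = 15 | 2·0+3·5 = 15
B: 1·5+2·5+5·0 = 15 | 2·3+3·3 = 15
L: 1·3+2·5+5·0 = 13 | 2·5+3·1 = 13
gcd(1,2,5,2,3) = 1

Coefficients: [1, 2, 5, 2, 3]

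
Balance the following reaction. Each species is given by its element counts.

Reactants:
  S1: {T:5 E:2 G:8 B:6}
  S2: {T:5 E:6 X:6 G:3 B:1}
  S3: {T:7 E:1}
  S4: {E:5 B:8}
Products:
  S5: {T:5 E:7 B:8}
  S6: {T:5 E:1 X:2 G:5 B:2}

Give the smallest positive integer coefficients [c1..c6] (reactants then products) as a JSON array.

Coefficients: [3, 2, 5, 5, 6, 6]

T: 3·5+2·5+5·7+5·0 = 60 | 6·5+6·5 = 60
E: 3·2+2·6+5·1+5·5 = 48 | 6·7+6·1 = 48
X: 3·0+2·6+5·0+5·0 = 12 | 6·0+6·2 = 12
G: 3·8+2·3+5·0+5·0 = 30 | 6·0+6·5 = 30
B: 3·6+2·1+5·0+5·8 = 60 | 6·8+6·2 = 60
gcd(3,2,5,5,6,6) = 1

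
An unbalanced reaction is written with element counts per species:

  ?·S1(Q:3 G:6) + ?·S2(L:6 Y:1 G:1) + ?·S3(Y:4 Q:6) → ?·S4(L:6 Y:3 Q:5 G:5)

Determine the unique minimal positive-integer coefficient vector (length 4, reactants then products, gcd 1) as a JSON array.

Coefficients: [4, 6, 3, 6]

L: 4·0+6·6+3·0 = 36 | 6·6 = 36
Y: 4·0+6·1+3·4 = 18 | 6·3 = 18
Q: 4·3+6·0+3·6 = 30 | 6·5 = 30
G: 4·6+6·1+3·0 = 30 | 6·5 = 30
gcd(4,6,3,6) = 1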